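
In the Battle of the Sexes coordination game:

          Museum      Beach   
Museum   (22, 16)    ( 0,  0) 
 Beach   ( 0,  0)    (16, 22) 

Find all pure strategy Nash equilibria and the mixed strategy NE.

Pure NE: (Museum, Museum) and (Beach, Beach); Mixed NE: p = 0.5789, q = 0.4211

Work:
Check pure NE:
(Museum, Museum): (22, 16) - no unilateral deviation beneficial
(Beach, Beach): (16, 22) - no unilateral deviation beneficial
Mixed NE: P1 plays Museum with p = 0.5789, P2 plays Museum with q = 0.4211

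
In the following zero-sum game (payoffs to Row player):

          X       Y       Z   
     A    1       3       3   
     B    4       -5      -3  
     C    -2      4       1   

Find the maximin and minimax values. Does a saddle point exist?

Maximin = 1, Minimax = 3, Saddle: False

Work:
Row minimums: [1, -5, -2] → maximin = 1
Column maximums: [4, 4, 3] → minimax = 3
No saddle point (maximin ≠ minimax). Mixed strategy needed.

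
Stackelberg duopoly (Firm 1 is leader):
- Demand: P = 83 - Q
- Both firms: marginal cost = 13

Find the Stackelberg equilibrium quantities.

q₁* (leader) = 35.0, q₂* (follower) = 17.5

Work:
Follower's reaction: q₂ = (a - c - q₁)/2
Leader substitutes: π₁ = q₁·(a - q₁ - (a-c-q₁)/2 - c)
FOC: q₁* = (83 - 13)/2 = 35.00
Then: q₂* = (83 - 13 - 35.0)/2 = 17.50
Leader has first-mover advantage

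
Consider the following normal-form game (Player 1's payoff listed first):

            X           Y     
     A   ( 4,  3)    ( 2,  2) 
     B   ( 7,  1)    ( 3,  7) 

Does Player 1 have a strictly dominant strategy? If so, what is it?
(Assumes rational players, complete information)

Yes, Player 1's strictly dominant strategy is B

Work:
A strategy strictly dominates another if it gives a strictly higher payoff against every opponent action. Compare each pair of P1's strategies column-by-column:
  A vs B: [4 vs 7, 2 vs 3] → A does not strictly dominate B (column X: 4 ≤ 7)
  B vs A: [7 vs 4, 3 vs 2] → B strictly dominates A
B strictly dominates every other strategy → strictly dominant.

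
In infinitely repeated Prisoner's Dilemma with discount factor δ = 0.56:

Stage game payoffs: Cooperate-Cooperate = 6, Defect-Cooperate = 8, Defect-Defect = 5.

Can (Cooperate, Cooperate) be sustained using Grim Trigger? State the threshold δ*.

δ* = 0.6667; since δ = 0.56 < 0.6667, cooperation cannot be sustained

Work:
For Grim Trigger:
Cooperate forever: 6/(1-δ)
Defect then punished: 8 + 5·δ/(1-δ)
Need: 6/(1-δ) ≥ 8 + 5·δ/(1-δ)
Solving: δ ≥ (T-R)/(T-P) = (8-6)/(8-5) = 0.6667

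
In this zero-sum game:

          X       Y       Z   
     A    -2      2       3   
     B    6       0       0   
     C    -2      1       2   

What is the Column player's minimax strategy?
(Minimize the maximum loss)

Column should play Y, value = 2

Work:
Column player minimizes Row's maximum payoff:
Column X: max payoff to Row = 6
Column Y: max payoff to Row = 2
Column Z: max payoff to Row = 3
Minimum is 2, achieved by column Y.
Minimax strategy: Y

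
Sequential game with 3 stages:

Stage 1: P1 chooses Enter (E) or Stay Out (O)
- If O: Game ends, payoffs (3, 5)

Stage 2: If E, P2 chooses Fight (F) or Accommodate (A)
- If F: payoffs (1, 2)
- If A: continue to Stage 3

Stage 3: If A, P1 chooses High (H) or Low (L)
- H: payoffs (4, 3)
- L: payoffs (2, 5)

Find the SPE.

SPE: (E, A, H); Outcome (4, 3)

Work:
Stage 3: P1 chooses H (4 vs 2)
Stage 2: P2: F->2, A->3 (anticipating H). Choose A
Stage 1: P1: O->3, E->4 (anticipating A, H). Choose E
SPE path: E -> A -> H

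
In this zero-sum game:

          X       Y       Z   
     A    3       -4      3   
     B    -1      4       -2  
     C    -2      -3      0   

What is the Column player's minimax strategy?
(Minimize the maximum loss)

Column should play X or Z (all achieve the minimum), value = 3

Work:
Column player minimizes Row's maximum payoff:
Column X: max payoff to Row = 3
Column Y: max payoff to Row = 4
Column Z: max payoff to Row = 3
Minimum is 3, achieved by columns X, Z (tied).
Each of X or Z is a minimax strategy.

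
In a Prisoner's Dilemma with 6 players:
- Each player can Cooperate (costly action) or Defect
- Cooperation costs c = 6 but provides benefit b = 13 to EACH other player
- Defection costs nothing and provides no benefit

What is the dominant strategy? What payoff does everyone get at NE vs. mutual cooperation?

Dominant: Defect; NE payoff = 0; Coop payoff = 59

Work:
Defect dominates (saves cost c = 6, benefit to others is external)
NE: All defect → everyone gets 0
If all cooperate: each receives (5)×13 - 6 = 59
Social dilemma: 59 > 0 but NE gives 0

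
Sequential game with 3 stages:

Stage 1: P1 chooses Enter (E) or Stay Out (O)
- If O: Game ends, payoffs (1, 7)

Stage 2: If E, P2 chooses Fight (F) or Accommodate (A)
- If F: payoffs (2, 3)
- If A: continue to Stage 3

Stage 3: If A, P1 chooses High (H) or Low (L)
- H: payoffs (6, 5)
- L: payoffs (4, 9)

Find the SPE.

SPE: (E, A, H); Outcome (6, 5)

Work:
Stage 3: P1 chooses H (6 vs 4)
Stage 2: P2: F->3, A->5 (anticipating H). Choose A
Stage 1: P1: O->1, E->6 (anticipating A, H). Choose E
SPE path: E -> A -> H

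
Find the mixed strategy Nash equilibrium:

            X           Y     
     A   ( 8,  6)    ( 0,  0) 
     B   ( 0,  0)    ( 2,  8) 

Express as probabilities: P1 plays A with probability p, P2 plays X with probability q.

p = 0.5714, q = 0.2

Work:
Find probabilities that make opponent indifferent:
P2 chooses q to make P1 indifferent between A and B
P1 chooses p to make P2 indifferent between X and Y
Mixed NE: P1 plays (A: 0.5714, B: 0.4286), P2 plays (X: 0.2, Y: 0.8)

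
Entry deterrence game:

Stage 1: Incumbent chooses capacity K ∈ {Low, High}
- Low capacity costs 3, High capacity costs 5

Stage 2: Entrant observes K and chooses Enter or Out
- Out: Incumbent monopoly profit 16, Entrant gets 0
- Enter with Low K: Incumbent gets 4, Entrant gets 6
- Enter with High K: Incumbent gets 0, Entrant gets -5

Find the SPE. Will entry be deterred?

SPE: (High, Enter|Low, Out|High); Entry deterred. Incumbent net profit = 11

Work:
After Low K: Entrant enters (6 > 0)
After High K: Entrant stays out (-5 < 0)
Incumbent: Low → 4−3=1, High → 16−5=11
Incumbent chooses High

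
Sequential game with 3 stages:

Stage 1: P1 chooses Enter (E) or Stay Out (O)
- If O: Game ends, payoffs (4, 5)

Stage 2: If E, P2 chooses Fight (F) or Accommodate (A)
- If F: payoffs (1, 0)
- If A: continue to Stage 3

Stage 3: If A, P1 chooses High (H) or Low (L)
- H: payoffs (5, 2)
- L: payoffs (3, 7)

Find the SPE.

SPE: (E, A, H); Outcome (5, 2)

Work:
Stage 3: P1 chooses H (5 vs 3)
Stage 2: P2: F->0, A->2 (anticipating H). Choose A
Stage 1: P1: O->4, E->5 (anticipating A, H). Choose E
SPE path: E -> A -> H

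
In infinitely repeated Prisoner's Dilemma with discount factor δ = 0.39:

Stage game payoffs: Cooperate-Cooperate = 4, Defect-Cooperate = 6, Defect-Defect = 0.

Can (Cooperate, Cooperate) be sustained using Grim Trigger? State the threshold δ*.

δ* = 0.3333; since δ = 0.39 ≥ 0.3333, cooperation can be sustained

Work:
For Grim Trigger:
Cooperate forever: 4/(1-δ)
Defect then punished: 6 + 0·δ/(1-δ)
Need: 4/(1-δ) ≥ 6 + 0·δ/(1-δ)
Solving: δ ≥ (T-R)/(T-P) = (6-4)/(6-0) = 0.3333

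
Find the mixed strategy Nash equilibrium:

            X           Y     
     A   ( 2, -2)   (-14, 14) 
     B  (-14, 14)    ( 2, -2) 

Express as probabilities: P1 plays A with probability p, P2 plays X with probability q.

p = 0.5, q = 0.5

Work:
Find probabilities that make opponent indifferent:
P2 chooses q to make P1 indifferent between A and B
P1 chooses p to make P2 indifferent between X and Y
Mixed NE: P1 plays (A: 0.5, B: 0.5), P2 plays (X: 0.5, Y: 0.5)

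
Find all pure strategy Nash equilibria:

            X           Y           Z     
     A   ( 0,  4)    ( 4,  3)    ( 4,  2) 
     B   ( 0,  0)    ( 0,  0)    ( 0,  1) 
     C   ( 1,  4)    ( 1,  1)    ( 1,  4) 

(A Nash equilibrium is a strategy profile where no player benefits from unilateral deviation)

Nash equilibrium: (C, X)

Work:
Best responses:
  P1 vs X: payoffs [0, 0, 1] → best response C (payoff 1)
  P1 vs Y: payoffs [4, 0, 1] → best response A (payoff 4)
  P1 vs Z: payoffs [4, 0, 1] → best response A (payoff 4)
  P2 vs A: payoffs [4, 3, 2] → best response X (payoff 4)
  P2 vs B: payoffs [0, 0, 1] → best response Z (payoff 1)
  P2 vs C: payoffs [4, 1, 4] → best response X/Z (payoff 4)
Mutual best responses: (C,X) → Nash equilibria.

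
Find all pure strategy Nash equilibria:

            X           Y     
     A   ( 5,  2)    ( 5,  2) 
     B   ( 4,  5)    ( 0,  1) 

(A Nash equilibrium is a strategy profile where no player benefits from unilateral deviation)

Nash equilibrium: (A, X), (A, Y)

Work:
Best responses:
  P1 vs X: payoffs [5, 4] → best response A (payoff 5)
  P1 vs Y: payoffs [5, 0] → best response A (payoff 5)
  P2 vs A: payoffs [2, 2] → best response X/Y (payoff 2)
  P2 vs B: payoffs [5, 1] → best response X (payoff 5)
Mutual best responses: (A,X), (A,Y) → Nash equilibria.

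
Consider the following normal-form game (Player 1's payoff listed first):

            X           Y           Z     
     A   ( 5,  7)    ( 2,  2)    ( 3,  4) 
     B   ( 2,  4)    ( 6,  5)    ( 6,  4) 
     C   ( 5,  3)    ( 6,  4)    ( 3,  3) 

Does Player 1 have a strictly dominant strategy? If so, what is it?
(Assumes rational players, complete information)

No strictly dominant strategy exists for Player 1

Work:
A strategy strictly dominates another if it gives a strictly higher payoff against every opponent action. Compare each pair of P1's strategies column-by-column:
  A vs B: [5 vs 2, 2 vs 6, 3 vs 6] → A does not strictly dominate B (column Y: 2 ≤ 6)
  A vs C: [5 vs 5, 2 vs 6, 3 vs 3] → A does not strictly dominate C (column X: 5 ≤ 5)
  B vs A: [2 vs 5, 6 vs 2, 6 vs 3] → B does not strictly dominate A (column X: 2 ≤ 5)
  B vs C: [2 vs 5, 6 vs 6, 6 vs 3] → B does not strictly dominate C (column X: 2 ≤ 5)
  C vs A: [5 vs 5, 6 vs 2, 3 vs 3] → C does not strictly dominate A (column X: 5 ≤ 5)
  C vs B: [5 vs 2, 6 vs 6, 3 vs 6] → C does not strictly dominate B (column Y: 6 ≤ 6)
No single strategy strictly dominates all others → no strictly dominant strategy.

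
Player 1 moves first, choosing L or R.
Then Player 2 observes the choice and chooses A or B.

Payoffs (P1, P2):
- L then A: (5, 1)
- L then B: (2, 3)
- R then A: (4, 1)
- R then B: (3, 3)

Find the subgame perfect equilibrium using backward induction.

P1 plays R, P2 plays B after L and B after R; Payoff (3, 3)

Work:
Backward induction:
After L: P2 chooses B → P1 gets 2
After R: P2 chooses B → P1 gets 3
P1 chooses R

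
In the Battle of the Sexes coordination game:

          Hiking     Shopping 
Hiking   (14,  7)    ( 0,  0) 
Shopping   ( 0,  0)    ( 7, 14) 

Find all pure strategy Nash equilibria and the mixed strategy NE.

Pure NE: (Hiking, Hiking) and (Shopping, Shopping); Mixed NE: p = 0.6667, q = 0.3333

Work:
Check pure NE:
(Hiking, Hiking): (14, 7) - no unilateral deviation beneficial
(Shopping, Shopping): (7, 14) - no unilateral deviation beneficial
Mixed NE: P1 plays Hiking with p = 0.6667, P2 plays Hiking with q = 0.3333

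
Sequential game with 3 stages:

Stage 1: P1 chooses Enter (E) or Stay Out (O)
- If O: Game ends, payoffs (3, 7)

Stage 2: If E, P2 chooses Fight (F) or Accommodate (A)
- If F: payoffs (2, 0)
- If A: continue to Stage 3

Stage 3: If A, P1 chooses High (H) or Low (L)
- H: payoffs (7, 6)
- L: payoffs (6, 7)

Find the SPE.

SPE: (E, A, H); Outcome (7, 6)

Work:
Stage 3: P1 chooses H (7 vs 6)
Stage 2: P2: F->0, A->6 (anticipating H). Choose A
Stage 1: P1: O->3, E->7 (anticipating A, H). Choose E
SPE path: E -> A -> H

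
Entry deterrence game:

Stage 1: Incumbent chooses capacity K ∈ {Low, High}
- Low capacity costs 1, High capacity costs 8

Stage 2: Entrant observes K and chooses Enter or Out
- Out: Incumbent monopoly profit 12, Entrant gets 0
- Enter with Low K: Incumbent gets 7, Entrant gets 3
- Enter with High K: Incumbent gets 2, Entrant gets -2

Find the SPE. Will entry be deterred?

SPE: (Low, Enter|Low, Out|High); Entry not deterred. Incumbent net profit = 6, Entrant gets 3

Work:
After Low K: Entrant enters (3 > 0)
After High K: Entrant stays out (-2 < 0)
Incumbent: Low → 7−1=6, High → 12−8=4
Incumbent chooses Low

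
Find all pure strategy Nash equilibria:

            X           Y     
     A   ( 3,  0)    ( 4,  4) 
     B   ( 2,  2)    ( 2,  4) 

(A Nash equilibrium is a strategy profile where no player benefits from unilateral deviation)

Nash equilibrium: (A, Y)

Work:
Best responses:
  P1 vs X: payoffs [3, 2] → best response A (payoff 3)
  P1 vs Y: payoffs [4, 2] → best response A (payoff 4)
  P2 vs A: payoffs [0, 4] → best response Y (payoff 4)
  P2 vs B: payoffs [2, 4] → best response Y (payoff 4)
Mutual best responses: (A,Y) → Nash equilibria.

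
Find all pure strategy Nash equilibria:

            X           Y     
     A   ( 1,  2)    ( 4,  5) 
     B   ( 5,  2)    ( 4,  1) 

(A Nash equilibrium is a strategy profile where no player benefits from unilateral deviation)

Nash equilibrium: (A, Y), (B, X)

Work:
Best responses:
  P1 vs X: payoffs [1, 5] → best response B (payoff 5)
  P1 vs Y: payoffs [4, 4] → best response A/B (payoff 4)
  P2 vs A: payoffs [2, 5] → best response Y (payoff 5)
  P2 vs B: payoffs [2, 1] → best response X (payoff 2)
Mutual best responses: (A,Y), (B,X) → Nash equilibria.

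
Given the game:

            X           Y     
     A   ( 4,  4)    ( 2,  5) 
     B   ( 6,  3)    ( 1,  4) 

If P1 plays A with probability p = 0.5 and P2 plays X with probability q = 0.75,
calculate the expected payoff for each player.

E[P1] = 4.125, E[P2] = 3.75

Work:
E[P1] = p·q·π₁(A,X) + p·(1-q)·π₁(A,Y) + (1-p)·q·π₁(B,X) + (1-p)·(1-q)·π₁(B,Y)
= 0.5·0.75·4 + 0.5·0.25·2 + 0.5·0.75·6 + 0.5·0.25·1
= 4.125

E[P2] = 3.75 (similar calculation)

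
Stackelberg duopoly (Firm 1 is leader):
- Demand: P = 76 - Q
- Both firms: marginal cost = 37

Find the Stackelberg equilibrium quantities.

q₁* (leader) = 19.5, q₂* (follower) = 9.75

Work:
Follower's reaction: q₂ = (a - c - q₁)/2
Leader substitutes: π₁ = q₁·(a - q₁ - (a-c-q₁)/2 - c)
FOC: q₁* = (76 - 37)/2 = 19.50
Then: q₂* = (76 - 37 - 19.5)/2 = 9.75
Leader has first-mover advantage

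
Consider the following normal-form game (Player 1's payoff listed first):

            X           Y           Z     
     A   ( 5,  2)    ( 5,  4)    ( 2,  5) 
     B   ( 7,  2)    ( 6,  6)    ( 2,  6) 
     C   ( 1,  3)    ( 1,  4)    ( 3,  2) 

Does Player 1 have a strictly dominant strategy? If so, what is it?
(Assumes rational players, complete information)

No strictly dominant strategy exists for Player 1

Work:
A strategy strictly dominates another if it gives a strictly higher payoff against every opponent action. Compare each pair of P1's strategies column-by-column:
  A vs B: [5 vs 7, 5 vs 6, 2 vs 2] → A does not strictly dominate B (column X: 5 ≤ 7)
  A vs C: [5 vs 1, 5 vs 1, 2 vs 3] → A does not strictly dominate C (column Z: 2 ≤ 3)
  B vs A: [7 vs 5, 6 vs 5, 2 vs 2] → B does not strictly dominate A (column Z: 2 ≤ 2)
  B vs C: [7 vs 1, 6 vs 1, 2 vs 3] → B does not strictly dominate C (column Z: 2 ≤ 3)
  C vs A: [1 vs 5, 1 vs 5, 3 vs 2] → C does not strictly dominate A (column X: 1 ≤ 5)
  C vs B: [1 vs 7, 1 vs 6, 3 vs 2] → C does not strictly dominate B (column X: 1 ≤ 7)
No single strategy strictly dominates all others → no strictly dominant strategy.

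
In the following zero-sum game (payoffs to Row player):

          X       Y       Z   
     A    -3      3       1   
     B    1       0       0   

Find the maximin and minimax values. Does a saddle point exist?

Maximin = 0, Minimax = 1, Saddle: False

Work:
Row minimums: [-3, 0] → maximin = 0
Column maximums: [1, 3, 1] → minimax = 1
No saddle point (maximin ≠ minimax). Mixed strategy needed.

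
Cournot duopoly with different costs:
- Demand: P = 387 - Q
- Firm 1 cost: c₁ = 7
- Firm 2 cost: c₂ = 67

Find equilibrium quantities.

q₁* = 146.67, q₂* = 86.67

Work:
Reaction: q₁ = (387 - 7 - q₂)/2
Reaction: q₂ = (387 - 67 - q₁)/2
Solve simultaneously:
q₁* = (387 - 2×7 + 67)/3 = 146.67
q₂* = (387 - 2×67 + 7)/3 = 86.67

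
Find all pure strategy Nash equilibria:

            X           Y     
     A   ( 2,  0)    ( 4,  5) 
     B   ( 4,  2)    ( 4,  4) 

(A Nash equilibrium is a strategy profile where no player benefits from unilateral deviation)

Nash equilibrium: (A, Y), (B, Y)

Work:
Best responses:
  P1 vs X: payoffs [2, 4] → best response B (payoff 4)
  P1 vs Y: payoffs [4, 4] → best response A/B (payoff 4)
  P2 vs A: payoffs [0, 5] → best response Y (payoff 5)
  P2 vs B: payoffs [2, 4] → best response Y (payoff 4)
Mutual best responses: (A,Y), (B,Y) → Nash equilibria.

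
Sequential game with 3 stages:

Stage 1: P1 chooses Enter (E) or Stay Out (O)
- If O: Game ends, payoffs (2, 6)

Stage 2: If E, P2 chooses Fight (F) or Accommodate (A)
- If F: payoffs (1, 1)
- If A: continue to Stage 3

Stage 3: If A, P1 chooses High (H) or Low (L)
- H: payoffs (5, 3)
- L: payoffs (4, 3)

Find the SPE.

SPE: (E, A, H); Outcome (5, 3)

Work:
Stage 3: P1 chooses H (5 vs 4)
Stage 2: P2: F->1, A->3 (anticipating H). Choose A
Stage 1: P1: O->2, E->5 (anticipating A, H). Choose E
SPE path: E -> A -> H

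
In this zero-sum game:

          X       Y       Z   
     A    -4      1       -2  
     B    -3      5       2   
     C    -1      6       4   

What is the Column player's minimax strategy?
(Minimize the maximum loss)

Column should play X, value = -1

Work:
Column player minimizes Row's maximum payoff:
Column X: max payoff to Row = -1
Column Y: max payoff to Row = 6
Column Z: max payoff to Row = 4
Minimum is -1, achieved by column X.
Minimax strategy: X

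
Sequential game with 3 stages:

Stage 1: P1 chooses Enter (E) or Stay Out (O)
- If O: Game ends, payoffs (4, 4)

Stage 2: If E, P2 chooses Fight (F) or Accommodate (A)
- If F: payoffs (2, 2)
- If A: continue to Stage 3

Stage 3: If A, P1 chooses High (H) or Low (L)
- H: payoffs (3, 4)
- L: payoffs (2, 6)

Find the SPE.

SPE: (O, A, H); Outcome (4, 4)

Work:
Stage 3: P1 chooses H (3 vs 2)
Stage 2: P2: F->2, A->4 (anticipating H). Choose A
Stage 1: P1: O->4, E->3 (anticipating A, H). Choose O
SPE path: O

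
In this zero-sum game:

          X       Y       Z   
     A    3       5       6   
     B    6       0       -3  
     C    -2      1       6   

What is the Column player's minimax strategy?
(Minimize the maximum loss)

Column should play Y, value = 5

Work:
Column player minimizes Row's maximum payoff:
Column X: max payoff to Row = 6
Column Y: max payoff to Row = 5
Column Z: max payoff to Row = 6
Minimum is 5, achieved by column Y.
Minimax strategy: Y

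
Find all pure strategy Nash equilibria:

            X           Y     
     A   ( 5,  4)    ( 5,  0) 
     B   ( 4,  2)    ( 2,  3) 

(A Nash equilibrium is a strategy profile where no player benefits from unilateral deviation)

Nash equilibrium: (A, X)

Work:
Best responses:
  P1 vs X: payoffs [5, 4] → best response A (payoff 5)
  P1 vs Y: payoffs [5, 2] → best response A (payoff 5)
  P2 vs A: payoffs [4, 0] → best response X (payoff 4)
  P2 vs B: payoffs [2, 3] → best response Y (payoff 3)
Mutual best responses: (A,X) → Nash equilibria.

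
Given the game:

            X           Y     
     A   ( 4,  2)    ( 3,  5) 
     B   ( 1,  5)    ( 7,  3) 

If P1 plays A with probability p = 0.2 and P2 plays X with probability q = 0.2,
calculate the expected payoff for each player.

E[P1] = 5.28, E[P2] = 3.6

Work:
E[P1] = p·q·π₁(A,X) + p·(1-q)·π₁(A,Y) + (1-p)·q·π₁(B,X) + (1-p)·(1-q)·π₁(B,Y)
= 0.2·0.2·4 + 0.2·0.8·3 + 0.8·0.2·1 + 0.8·0.8·7
= 5.28

E[P2] = 3.6 (similar calculation)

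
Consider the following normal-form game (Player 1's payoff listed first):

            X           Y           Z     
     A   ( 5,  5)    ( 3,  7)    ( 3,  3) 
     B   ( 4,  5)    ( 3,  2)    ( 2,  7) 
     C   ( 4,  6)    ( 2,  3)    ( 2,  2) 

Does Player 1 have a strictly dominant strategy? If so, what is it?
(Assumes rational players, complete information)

No strictly dominant strategy exists for Player 1

Work:
A strategy strictly dominates another if it gives a strictly higher payoff against every opponent action. Compare each pair of P1's strategies column-by-column:
  A vs B: [5 vs 4, 3 vs 3, 3 vs 2] → A does not strictly dominate B (column Y: 3 ≤ 3)
  A vs C: [5 vs 4, 3 vs 2, 3 vs 2] → A strictly dominates C
  B vs A: [4 vs 5, 3 vs 3, 2 vs 3] → B does not strictly dominate A (column X: 4 ≤ 5)
  B vs C: [4 vs 4, 3 vs 2, 2 vs 2] → B does not strictly dominate C (column X: 4 ≤ 4)
  C vs A: [4 vs 5, 2 vs 3, 2 vs 3] → C does not strictly dominate A (column X: 4 ≤ 5)
  C vs B: [4 vs 4, 2 vs 3, 2 vs 2] → C does not strictly dominate B (column X: 4 ≤ 4)
No single strategy strictly dominates all others → no strictly dominant strategy.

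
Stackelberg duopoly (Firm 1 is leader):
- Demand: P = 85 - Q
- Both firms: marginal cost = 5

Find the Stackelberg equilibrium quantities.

q₁* (leader) = 40.0, q₂* (follower) = 20.0

Work:
Follower's reaction: q₂ = (a - c - q₁)/2
Leader substitutes: π₁ = q₁·(a - q₁ - (a-c-q₁)/2 - c)
FOC: q₁* = (85 - 5)/2 = 40.00
Then: q₂* = (85 - 5 - 40.0)/2 = 20.00
Leader has first-mover advantage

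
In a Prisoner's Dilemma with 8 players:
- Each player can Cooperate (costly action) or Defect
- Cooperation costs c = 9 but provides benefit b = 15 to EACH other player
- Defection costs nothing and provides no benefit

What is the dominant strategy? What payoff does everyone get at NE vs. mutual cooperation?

Dominant: Defect; NE payoff = 0; Coop payoff = 96

Work:
Defect dominates (saves cost c = 9, benefit to others is external)
NE: All defect → everyone gets 0
If all cooperate: each receives (7)×15 - 9 = 96
Social dilemma: 96 > 0 but NE gives 0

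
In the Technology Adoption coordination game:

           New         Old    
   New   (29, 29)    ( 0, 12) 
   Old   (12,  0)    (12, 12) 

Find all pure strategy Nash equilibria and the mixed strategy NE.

Pure NE: (New, New) and (Old, Old); Mixed NE: p = 0.4138, q = 0.4138

Work:
Check pure NE:
(New, New): (29, 29) - no unilateral deviation beneficial
(Old, Old): (12, 12) - no unilateral deviation beneficial
Mixed NE: P1 plays New with p = 0.4138, P2 plays New with q = 0.4138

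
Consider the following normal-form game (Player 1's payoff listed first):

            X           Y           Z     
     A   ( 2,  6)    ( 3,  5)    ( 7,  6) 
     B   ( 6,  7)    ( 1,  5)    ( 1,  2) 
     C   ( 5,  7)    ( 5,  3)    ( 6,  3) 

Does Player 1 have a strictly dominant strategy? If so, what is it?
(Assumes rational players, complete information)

No strictly dominant strategy exists for Player 1

Work:
A strategy strictly dominates another if it gives a strictly higher payoff against every opponent action. Compare each pair of P1's strategies column-by-column:
  A vs B: [2 vs 6, 3 vs 1, 7 vs 1] → A does not strictly dominate B (column X: 2 ≤ 6)
  A vs C: [2 vs 5, 3 vs 5, 7 vs 6] → A does not strictly dominate C (column X: 2 ≤ 5)
  B vs A: [6 vs 2, 1 vs 3, 1 vs 7] → B does not strictly dominate A (column Y: 1 ≤ 3)
  B vs C: [6 vs 5, 1 vs 5, 1 vs 6] → B does not strictly dominate C (column Y: 1 ≤ 5)
  C vs A: [5 vs 2, 5 vs 3, 6 vs 7] → C does not strictly dominate A (column Z: 6 ≤ 7)
  C vs B: [5 vs 6, 5 vs 1, 6 vs 1] → C does not strictly dominate B (column X: 5 ≤ 6)
No single strategy strictly dominates all others → no strictly dominant strategy.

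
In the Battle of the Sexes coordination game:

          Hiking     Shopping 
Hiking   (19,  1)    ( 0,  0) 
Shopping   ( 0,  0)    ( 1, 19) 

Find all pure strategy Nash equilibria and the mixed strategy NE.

Pure NE: (Hiking, Hiking) and (Shopping, Shopping); Mixed NE: p = 0.95, q = 0.05

Work:
Check pure NE:
(Hiking, Hiking): (19, 1) - no unilateral deviation beneficial
(Shopping, Shopping): (1, 19) - no unilateral deviation beneficial
Mixed NE: P1 plays Hiking with p = 0.95, P2 plays Hiking with q = 0.05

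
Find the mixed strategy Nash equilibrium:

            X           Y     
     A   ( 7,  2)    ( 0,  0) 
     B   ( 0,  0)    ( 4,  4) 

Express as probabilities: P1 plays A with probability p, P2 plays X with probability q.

p = 0.6667, q = 0.3636

Work:
Find probabilities that make opponent indifferent:
P2 chooses q to make P1 indifferent between A and B
P1 chooses p to make P2 indifferent between X and Y
Mixed NE: P1 plays (A: 0.6667, B: 0.3333), P2 plays (X: 0.3636, Y: 0.6364)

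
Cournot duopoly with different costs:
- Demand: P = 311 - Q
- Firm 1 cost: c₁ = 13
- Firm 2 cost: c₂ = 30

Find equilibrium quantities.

q₁* = 105.0, q₂* = 88.0

Work:
Reaction: q₁ = (311 - 13 - q₂)/2
Reaction: q₂ = (311 - 30 - q₁)/2
Solve simultaneously:
q₁* = (311 - 2×13 + 30)/3 = 105.0
q₂* = (311 - 2×30 + 13)/3 = 88.0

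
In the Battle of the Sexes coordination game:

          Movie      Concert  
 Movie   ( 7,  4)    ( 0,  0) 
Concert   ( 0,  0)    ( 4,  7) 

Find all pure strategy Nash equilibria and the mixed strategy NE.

Pure NE: (Movie, Movie) and (Concert, Concert); Mixed NE: p = 0.6364, q = 0.3636

Work:
Check pure NE:
(Movie, Movie): (7, 4) - no unilateral deviation beneficial
(Concert, Concert): (4, 7) - no unilateral deviation beneficial
Mixed NE: P1 plays Movie with p = 0.6364, P2 plays Movie with q = 0.3636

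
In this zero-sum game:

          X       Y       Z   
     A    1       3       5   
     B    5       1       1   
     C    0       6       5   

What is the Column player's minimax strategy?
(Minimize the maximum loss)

Column should play X or Z (all achieve the minimum), value = 5

Work:
Column player minimizes Row's maximum payoff:
Column X: max payoff to Row = 5
Column Y: max payoff to Row = 6
Column Z: max payoff to Row = 5
Minimum is 5, achieved by columns X, Z (tied).
Each of X or Z is a minimax strategy.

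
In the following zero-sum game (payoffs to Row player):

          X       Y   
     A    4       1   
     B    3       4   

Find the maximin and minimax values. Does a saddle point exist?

Maximin = 3, Minimax = 4, Saddle: False

Work:
Row minimums: [1, 3] → maximin = 3
Column maximums: [4, 4] → minimax = 4
No saddle point (maximin ≠ minimax). Mixed strategy needed.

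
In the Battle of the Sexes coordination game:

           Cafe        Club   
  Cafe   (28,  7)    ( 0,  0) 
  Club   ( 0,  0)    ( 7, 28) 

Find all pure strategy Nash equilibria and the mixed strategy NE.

Pure NE: (Cafe, Cafe) and (Club, Club); Mixed NE: p = 0.8, q = 0.2

Work:
Check pure NE:
(Cafe, Cafe): (28, 7) - no unilateral deviation beneficial
(Club, Club): (7, 28) - no unilateral deviation beneficial
Mixed NE: P1 plays Cafe with p = 0.8, P2 plays Cafe with q = 0.2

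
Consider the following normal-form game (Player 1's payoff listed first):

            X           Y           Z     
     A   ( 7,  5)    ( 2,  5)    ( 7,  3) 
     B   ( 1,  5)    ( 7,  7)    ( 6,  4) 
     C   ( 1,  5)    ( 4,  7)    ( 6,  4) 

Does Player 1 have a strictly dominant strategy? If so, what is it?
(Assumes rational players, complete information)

No strictly dominant strategy exists for Player 1

Work:
A strategy strictly dominates another if it gives a strictly higher payoff against every opponent action. Compare each pair of P1's strategies column-by-column:
  A vs B: [7 vs 1, 2 vs 7, 7 vs 6] → A does not strictly dominate B (column Y: 2 ≤ 7)
  A vs C: [7 vs 1, 2 vs 4, 7 vs 6] → A does not strictly dominate C (column Y: 2 ≤ 4)
  B vs A: [1 vs 7, 7 vs 2, 6 vs 7] → B does not strictly dominate A (column X: 1 ≤ 7)
  B vs C: [1 vs 1, 7 vs 4, 6 vs 6] → B does not strictly dominate C (column X: 1 ≤ 1)
  C vs A: [1 vs 7, 4 vs 2, 6 vs 7] → C does not strictly dominate A (column X: 1 ≤ 7)
  C vs B: [1 vs 1, 4 vs 7, 6 vs 6] → C does not strictly dominate B (column X: 1 ≤ 1)
No single strategy strictly dominates all others → no strictly dominant strategy.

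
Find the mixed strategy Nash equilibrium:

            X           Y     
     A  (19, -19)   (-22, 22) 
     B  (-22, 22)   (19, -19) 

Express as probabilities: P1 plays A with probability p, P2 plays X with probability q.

p = 0.5, q = 0.5

Work:
Find probabilities that make opponent indifferent:
P2 chooses q to make P1 indifferent between A and B
P1 chooses p to make P2 indifferent between X and Y
Mixed NE: P1 plays (A: 0.5, B: 0.5), P2 plays (X: 0.5, Y: 0.5)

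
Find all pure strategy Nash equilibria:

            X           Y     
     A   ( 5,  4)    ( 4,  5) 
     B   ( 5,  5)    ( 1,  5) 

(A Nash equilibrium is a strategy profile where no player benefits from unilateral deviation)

Nash equilibrium: (A, Y), (B, X)

Work:
Best responses:
  P1 vs X: payoffs [5, 5] → best response A/B (payoff 5)
  P1 vs Y: payoffs [4, 1] → best response A (payoff 4)
  P2 vs A: payoffs [4, 5] → best response Y (payoff 5)
  P2 vs B: payoffs [5, 5] → best response X/Y (payoff 5)
Mutual best responses: (A,Y), (B,X) → Nash equilibria.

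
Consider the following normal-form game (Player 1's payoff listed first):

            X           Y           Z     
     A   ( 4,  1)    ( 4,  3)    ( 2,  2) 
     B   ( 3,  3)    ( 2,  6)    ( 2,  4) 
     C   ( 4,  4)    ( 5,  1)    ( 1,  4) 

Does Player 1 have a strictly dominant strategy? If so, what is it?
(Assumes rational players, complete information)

No strictly dominant strategy exists for Player 1

Work:
A strategy strictly dominates another if it gives a strictly higher payoff against every opponent action. Compare each pair of P1's strategies column-by-column:
  A vs B: [4 vs 3, 4 vs 2, 2 vs 2] → A does not strictly dominate B (column Z: 2 ≤ 2)
  A vs C: [4 vs 4, 4 vs 5, 2 vs 1] → A does not strictly dominate C (column X: 4 ≤ 4)
  B vs A: [3 vs 4, 2 vs 4, 2 vs 2] → B does not strictly dominate A (column X: 3 ≤ 4)
  B vs C: [3 vs 4, 2 vs 5, 2 vs 1] → B does not strictly dominate C (column X: 3 ≤ 4)
  C vs A: [4 vs 4, 5 vs 4, 1 vs 2] → C does not strictly dominate A (column X: 4 ≤ 4)
  C vs B: [4 vs 3, 5 vs 2, 1 vs 2] → C does not strictly dominate B (column Z: 1 ≤ 2)
No single strategy strictly dominates all others → no strictly dominant strategy.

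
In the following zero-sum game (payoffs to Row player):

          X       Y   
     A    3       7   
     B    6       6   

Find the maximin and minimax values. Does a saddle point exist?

Maximin = 6, Minimax = 6, Saddle: True

Work:
Row minimums: [3, 6] → maximin = 6
Column maximums: [6, 7] → minimax = 6
Saddle point exists! Game value = 6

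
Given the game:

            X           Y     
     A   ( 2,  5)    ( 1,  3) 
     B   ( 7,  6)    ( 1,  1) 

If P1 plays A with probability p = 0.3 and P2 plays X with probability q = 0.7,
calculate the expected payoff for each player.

E[P1] = 4.15, E[P2] = 4.47

Work:
E[P1] = p·q·π₁(A,X) + p·(1-q)·π₁(A,Y) + (1-p)·q·π₁(B,X) + (1-p)·(1-q)·π₁(B,Y)
= 0.3·0.7·2 + 0.3·0.3·1 + 0.7·0.7·7 + 0.7·0.3·1
= 4.15

E[P2] = 4.47 (similar calculation)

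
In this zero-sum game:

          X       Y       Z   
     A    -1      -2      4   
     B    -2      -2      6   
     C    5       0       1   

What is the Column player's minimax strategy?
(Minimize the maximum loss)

Column should play Y, value = 0

Work:
Column player minimizes Row's maximum payoff:
Column X: max payoff to Row = 5
Column Y: max payoff to Row = 0
Column Z: max payoff to Row = 6
Minimum is 0, achieved by column Y.
Minimax strategy: Y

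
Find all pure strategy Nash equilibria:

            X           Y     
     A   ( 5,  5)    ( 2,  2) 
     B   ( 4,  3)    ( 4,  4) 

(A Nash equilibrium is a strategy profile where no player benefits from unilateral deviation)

Nash equilibrium: (A, X), (B, Y)

Work:
Best responses:
  P1 vs X: payoffs [5, 4] → best response A (payoff 5)
  P1 vs Y: payoffs [2, 4] → best response B (payoff 4)
  P2 vs A: payoffs [5, 2] → best response X (payoff 5)
  P2 vs B: payoffs [3, 4] → best response Y (payoff 4)
Mutual best responses: (A,X), (B,Y) → Nash equilibria.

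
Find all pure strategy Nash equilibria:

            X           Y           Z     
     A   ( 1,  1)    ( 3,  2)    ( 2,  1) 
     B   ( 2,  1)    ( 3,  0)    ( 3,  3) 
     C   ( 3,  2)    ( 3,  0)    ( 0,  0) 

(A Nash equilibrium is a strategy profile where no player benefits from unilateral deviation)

Nash equilibrium: (A, Y), (B, Z), (C, X)

Work:
Best responses:
  P1 vs X: payoffs [1, 2, 3] → best response C (payoff 3)
  P1 vs Y: payoffs [3, 3, 3] → best response A/B/C (payoff 3)
  P1 vs Z: payoffs [2, 3, 0] → best response B (payoff 3)
  P2 vs A: payoffs [1, 2, 1] → best response Y (payoff 2)
  P2 vs B: payoffs [1, 0, 3] → best response Z (payoff 3)
  P2 vs C: payoffs [2, 0, 0] → best response X (payoff 2)
Mutual best responses: (A,Y), (B,Z), (C,X) → Nash equilibria.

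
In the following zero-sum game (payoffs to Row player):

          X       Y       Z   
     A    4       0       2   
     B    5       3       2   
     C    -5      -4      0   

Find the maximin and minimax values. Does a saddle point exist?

Maximin = 2, Minimax = 2, Saddle: True

Work:
Row minimums: [0, 2, -5] → maximin = 2
Column maximums: [5, 3, 2] → minimax = 2
Saddle point exists! Game value = 2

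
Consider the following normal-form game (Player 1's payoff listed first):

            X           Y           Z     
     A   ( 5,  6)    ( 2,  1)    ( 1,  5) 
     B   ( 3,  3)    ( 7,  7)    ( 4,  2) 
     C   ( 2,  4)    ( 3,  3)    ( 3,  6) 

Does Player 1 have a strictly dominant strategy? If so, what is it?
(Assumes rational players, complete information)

No strictly dominant strategy exists for Player 1

Work:
A strategy strictly dominates another if it gives a strictly higher payoff against every opponent action. Compare each pair of P1's strategies column-by-column:
  A vs B: [5 vs 3, 2 vs 7, 1 vs 4] → A does not strictly dominate B (column Y: 2 ≤ 7)
  A vs C: [5 vs 2, 2 vs 3, 1 vs 3] → A does not strictly dominate C (column Y: 2 ≤ 3)
  B vs A: [3 vs 5, 7 vs 2, 4 vs 1] → B does not strictly dominate A (column X: 3 ≤ 5)
  B vs C: [3 vs 2, 7 vs 3, 4 vs 3] → B strictly dominates C
  C vs A: [2 vs 5, 3 vs 2, 3 vs 1] → C does not strictly dominate A (column X: 2 ≤ 5)
  C vs B: [2 vs 3, 3 vs 7, 3 vs 4] → C does not strictly dominate B (column X: 2 ≤ 3)
No single strategy strictly dominates all others → no strictly dominant strategy.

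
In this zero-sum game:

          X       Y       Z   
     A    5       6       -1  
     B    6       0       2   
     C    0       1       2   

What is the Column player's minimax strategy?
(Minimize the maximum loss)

Column should play Z, value = 2

Work:
Column player minimizes Row's maximum payoff:
Column X: max payoff to Row = 6
Column Y: max payoff to Row = 6
Column Z: max payoff to Row = 2
Minimum is 2, achieved by column Z.
Minimax strategy: Z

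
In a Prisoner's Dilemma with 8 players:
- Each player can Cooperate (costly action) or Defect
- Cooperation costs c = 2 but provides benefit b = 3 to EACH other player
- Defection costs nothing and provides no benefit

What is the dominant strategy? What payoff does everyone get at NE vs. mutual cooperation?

Dominant: Defect; NE payoff = 0; Coop payoff = 19

Work:
Defect dominates (saves cost c = 2, benefit to others is external)
NE: All defect → everyone gets 0
If all cooperate: each receives (7)×3 - 2 = 19
Social dilemma: 19 > 0 but NE gives 0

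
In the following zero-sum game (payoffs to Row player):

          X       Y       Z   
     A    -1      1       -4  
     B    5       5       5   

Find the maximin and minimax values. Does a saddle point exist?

Maximin = 5, Minimax = 5, Saddle: True

Work:
Row minimums: [-4, 5] → maximin = 5
Column maximums: [5, 5, 5] → minimax = 5
Saddle point exists! Game value = 5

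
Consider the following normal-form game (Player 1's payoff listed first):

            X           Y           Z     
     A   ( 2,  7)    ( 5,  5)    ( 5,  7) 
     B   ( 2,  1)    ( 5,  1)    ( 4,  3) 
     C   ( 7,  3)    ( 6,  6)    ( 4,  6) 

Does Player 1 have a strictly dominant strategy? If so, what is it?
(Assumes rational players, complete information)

No strictly dominant strategy exists for Player 1

Work:
A strategy strictly dominates another if it gives a strictly higher payoff against every opponent action. Compare each pair of P1's strategies column-by-column:
  A vs B: [2 vs 2, 5 vs 5, 5 vs 4] → A does not strictly dominate B (column X: 2 ≤ 2)
  A vs C: [2 vs 7, 5 vs 6, 5 vs 4] → A does not strictly dominate C (column X: 2 ≤ 7)
  B vs A: [2 vs 2, 5 vs 5, 4 vs 5] → B does not strictly dominate A (column X: 2 ≤ 2)
  B vs C: [2 vs 7, 5 vs 6, 4 vs 4] → B does not strictly dominate C (column X: 2 ≤ 7)
  C vs A: [7 vs 2, 6 vs 5, 4 vs 5] → C does not strictly dominate A (column Z: 4 ≤ 5)
  C vs B: [7 vs 2, 6 vs 5, 4 vs 4] → C does not strictly dominate B (column Z: 4 ≤ 4)
No single strategy strictly dominates all others → no strictly dominant strategy.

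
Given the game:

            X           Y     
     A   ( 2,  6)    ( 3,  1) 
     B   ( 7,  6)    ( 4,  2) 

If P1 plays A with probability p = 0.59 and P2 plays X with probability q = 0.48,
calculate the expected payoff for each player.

E[P1] = 3.7172, E[P2] = 3.6132

Work:
E[P1] = p·q·π₁(A,X) + p·(1-q)·π₁(A,Y) + (1-p)·q·π₁(B,X) + (1-p)·(1-q)·π₁(B,Y)
= 0.59·0.48·2 + 0.59·0.52·3 + 0.41·0.48·7 + 0.41·0.52·4
= 3.7172

E[P2] = 3.6132 (similar calculation)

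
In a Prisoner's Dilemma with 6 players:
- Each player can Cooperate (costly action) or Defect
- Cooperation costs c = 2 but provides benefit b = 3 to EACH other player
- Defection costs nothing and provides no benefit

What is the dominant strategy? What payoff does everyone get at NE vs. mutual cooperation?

Dominant: Defect; NE payoff = 0; Coop payoff = 13

Work:
Defect dominates (saves cost c = 2, benefit to others is external)
NE: All defect → everyone gets 0
If all cooperate: each receives (5)×3 - 2 = 13
Social dilemma: 13 > 0 but NE gives 0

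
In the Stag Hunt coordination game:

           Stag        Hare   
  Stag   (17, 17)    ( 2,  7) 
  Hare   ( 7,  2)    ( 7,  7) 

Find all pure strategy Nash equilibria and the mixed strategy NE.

Pure NE: (Stag, Stag) and (Hare, Hare); Mixed NE: p = 0.3333, q = 0.3333

Work:
Check pure NE:
(Stag, Stag): (17, 17) - no unilateral deviation beneficial
(Hare, Hare): (7, 7) - no unilateral deviation beneficial
Mixed NE: P1 plays Stag with p = 0.3333, P2 plays Stag with q = 0.3333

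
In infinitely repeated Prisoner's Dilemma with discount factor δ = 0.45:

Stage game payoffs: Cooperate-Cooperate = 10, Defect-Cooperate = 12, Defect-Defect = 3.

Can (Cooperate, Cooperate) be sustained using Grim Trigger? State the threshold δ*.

δ* = 0.2222; since δ = 0.45 ≥ 0.2222, cooperation can be sustained

Work:
For Grim Trigger:
Cooperate forever: 10/(1-δ)
Defect then punished: 12 + 3·δ/(1-δ)
Need: 10/(1-δ) ≥ 12 + 3·δ/(1-δ)
Solving: δ ≥ (T-R)/(T-P) = (12-10)/(12-3) = 0.2222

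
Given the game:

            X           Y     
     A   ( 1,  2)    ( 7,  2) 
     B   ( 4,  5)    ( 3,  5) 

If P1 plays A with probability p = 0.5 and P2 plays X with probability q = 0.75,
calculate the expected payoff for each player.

E[P1] = 3.125, E[P2] = 3.5

Work:
E[P1] = p·q·π₁(A,X) + p·(1-q)·π₁(A,Y) + (1-p)·q·π₁(B,X) + (1-p)·(1-q)·π₁(B,Y)
= 0.5·0.75·1 + 0.5·0.25·7 + 0.5·0.75·4 + 0.5·0.25·3
= 3.125

E[P2] = 3.5 (similar calculation)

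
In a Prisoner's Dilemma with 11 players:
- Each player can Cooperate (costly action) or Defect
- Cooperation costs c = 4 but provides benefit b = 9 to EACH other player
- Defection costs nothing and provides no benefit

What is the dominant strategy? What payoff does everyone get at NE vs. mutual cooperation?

Dominant: Defect; NE payoff = 0; Coop payoff = 86

Work:
Defect dominates (saves cost c = 4, benefit to others is external)
NE: All defect → everyone gets 0
If all cooperate: each receives (10)×9 - 4 = 86
Social dilemma: 86 > 0 but NE gives 0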